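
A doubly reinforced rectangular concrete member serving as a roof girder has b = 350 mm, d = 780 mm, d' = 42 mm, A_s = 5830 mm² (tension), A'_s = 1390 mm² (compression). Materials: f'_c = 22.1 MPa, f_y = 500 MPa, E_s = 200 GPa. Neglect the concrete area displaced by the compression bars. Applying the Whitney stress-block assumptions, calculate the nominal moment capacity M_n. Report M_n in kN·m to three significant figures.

Assume both tension and compression steel yield.
Net tension couple steel: A_s − A'_s = 4440 mm².
a = (A_s − A'_s) f_y / (0.85 f'_c b) = 2220000/(0.85 × 22.1 × 350) = 337.66 mm.
c = a/β₁ = 337.66/0.85 = 397.25 mm; ε'_s = 0.003(c − d')/c = 0.0027 ≥ f_y/E_s = 0.0025, so compression steel does yield.
M_n = (A_s − A'_s) f_y (d − a/2) + A'_s f_y (d − d') = [2220000 × (780 − 168.83) + 695000 × (780 − 42)] × 10⁻⁶ = 1356.80 + 512.91 = 1869.71 kN·m.

M_n ≈ 1870 kN·m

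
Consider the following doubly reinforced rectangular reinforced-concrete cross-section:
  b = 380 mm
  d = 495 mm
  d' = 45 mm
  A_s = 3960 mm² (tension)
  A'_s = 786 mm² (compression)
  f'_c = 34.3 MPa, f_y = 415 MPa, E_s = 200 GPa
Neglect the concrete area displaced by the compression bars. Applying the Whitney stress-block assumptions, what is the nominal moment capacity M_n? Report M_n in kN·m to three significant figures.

Assume both tension and compression steel yield.
Net tension couple steel: A_s − A'_s = 3174 mm².
a = (A_s − A'_s) f_y / (0.85 f'_c b) = 1317210/(0.85 × 34.3 × 380) = 118.89 mm.
c = a/β₁ = 118.89/0.805 = 147.69 mm; ε'_s = 0.003(c − d')/c = 0.0021 ≥ f_y/E_s = 0.0021, so compression steel does yield.
M_n = (A_s − A'_s) f_y (d − a/2) + A'_s f_y (d − d') = [1317210 × (495 − 59.445) + 326190 × (495 − 45)] × 10⁻⁶ = 573.72 + 146.79 = 720.51 kN·m.

M_n ≈ 721 kN·m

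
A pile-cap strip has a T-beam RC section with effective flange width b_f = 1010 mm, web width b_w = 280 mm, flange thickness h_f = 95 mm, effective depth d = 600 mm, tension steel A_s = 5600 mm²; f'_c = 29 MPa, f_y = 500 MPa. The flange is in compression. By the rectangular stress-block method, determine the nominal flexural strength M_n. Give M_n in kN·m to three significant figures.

Tension: T = A_s f_y = 5600 × 500 = 2800000 N.
Try a within the flange: a = T/(0.85 f'_c b_f) = 2800000/(0.85 × 29 × 1010) = 112.47 mm.
a = 112.47 > h_f = 95 mm: the block extends into the web. Split into flange-overhang and web parts.
C_f = 0.85 f'_c (b_f − b_w) h_f = 0.85 × 29 × (1010 − 280) × 95 = 1709478 N.
Remaining web compression depth: a_w = (T − C_f)/(0.85 f'_c b_w) = (2800000 − 1709478)/(0.85 × 29 × 280) = 158.00 mm.
M_n = C_f(d − h_f/2) + (T − C_f)(d − a_w/2) = 1709478 × (600 − 47.5) + 1090522 × (600 − 79) = 944.49 + 568.16 = 1512.65 × 10⁶ N·mm.
M_n = 1512.65 kN·m.

M_n ≈ 1510 kN·m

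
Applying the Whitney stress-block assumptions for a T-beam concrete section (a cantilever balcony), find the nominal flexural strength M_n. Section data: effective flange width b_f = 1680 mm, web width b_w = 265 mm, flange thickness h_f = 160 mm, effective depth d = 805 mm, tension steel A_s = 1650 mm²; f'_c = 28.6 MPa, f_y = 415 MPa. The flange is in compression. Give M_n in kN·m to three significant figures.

Tension: T = A_s f_y = 1650 × 415 = 684750 N.
Try a within the flange: a = T/(0.85 f'_c b_f) = 684750/(0.85 × 28.6 × 1680) = 16.77 mm.
Since a = 16.77 ≤ h_f = 160 mm, the stress block lies entirely in the flange; analyse as a rectangular beam of width b_f.
M_n = T(d − a/2) = 684750 × (805 − 8.385) = 545.48 × 10⁶ N·mm.
M_n = 545.48 kN·m.

M_n ≈ 545 kN·m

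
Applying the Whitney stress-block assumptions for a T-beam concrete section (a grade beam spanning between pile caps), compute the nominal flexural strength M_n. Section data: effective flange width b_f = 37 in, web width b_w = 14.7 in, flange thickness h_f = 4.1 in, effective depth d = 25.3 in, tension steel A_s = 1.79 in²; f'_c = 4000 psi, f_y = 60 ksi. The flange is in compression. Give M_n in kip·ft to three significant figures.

M_n ≈ 223 kip·ft

Tension: T = A_s f_y = 1.79 × 60 = 107.4 kips.
Try a within the flange: a = T/(0.85 f'_c b_f) = 107.4/(0.85 × 4 × 37) = 0.854 in.
Since a = 0.854 ≤ h_f = 4.1 in, the stress block lies entirely in the flange; analyse as a rectangular beam of width b_f.
M_n = T(d − a/2) = 107.4 × (25.3 − 0.427) = 2671.4 kip·in.
M_n = 2671.4/12 = 222.62 kip·ft.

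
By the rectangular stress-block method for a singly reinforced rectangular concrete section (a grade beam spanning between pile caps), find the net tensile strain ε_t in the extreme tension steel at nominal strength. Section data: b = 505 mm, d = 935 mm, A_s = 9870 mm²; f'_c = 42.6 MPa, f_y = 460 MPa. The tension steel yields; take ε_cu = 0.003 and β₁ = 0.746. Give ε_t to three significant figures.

ε_t ≈ 0.00543

a = A_s f_y/(0.85 f'_c b) = 248.29 mm.
β₁ = 0.746, so c = a/β₁ = 248.29/0.746 = 332.83 mm.
From the linear strain diagram with ε_cu = 0.003: ε_t = 0.003 (d − c)/c = 0.003 × (935 − 332.83)/332.83 = 0.00543.
Since ε_t ≥ 0.005, the section is tension-controlled.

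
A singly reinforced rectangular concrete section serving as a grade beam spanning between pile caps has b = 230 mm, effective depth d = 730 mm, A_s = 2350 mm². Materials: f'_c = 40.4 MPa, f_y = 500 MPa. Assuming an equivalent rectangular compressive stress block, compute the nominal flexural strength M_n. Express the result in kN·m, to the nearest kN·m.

T = A_s f_y = 2350 × 500 = 1175000 N = 1175 kN.
From C = T: a = T/(0.85 f'_c b) = 1175000/(0.85 × 40.4 × 230) = 148.77 mm.
M_n = T(d − a/2) = 1175 kN × (730 − 74.385) mm = 770.35 kN·m.

M_n ≈ 770 kN·m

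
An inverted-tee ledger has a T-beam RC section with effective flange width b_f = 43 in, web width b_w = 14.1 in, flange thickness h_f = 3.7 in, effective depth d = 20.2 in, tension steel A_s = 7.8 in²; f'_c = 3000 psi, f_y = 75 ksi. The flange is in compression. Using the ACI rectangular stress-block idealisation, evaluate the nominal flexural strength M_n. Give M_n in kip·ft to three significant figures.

M_n ≈ 830 kip·ft

Tension: T = A_s f_y = 7.8 × 75 = 585 kips.
Try a within the flange: a = T/(0.85 f'_c b_f) = 585/(0.85 × 3 × 43) = 5.335 in.
a = 5.335 > h_f = 3.7 in: the block extends into the web. Split into flange-overhang and web parts.
C_f = 0.85 f'_c (b_f − b_w) h_f = 0.85 × 3 × (43 − 14.1) × 3.7 = 272.7 kips.
Remaining web compression depth: a_w = (T − C_f)/(0.85 f'_c b_w) = (585 − 272.7)/(0.85 × 3 × 14.1) = 8.686 in.
M_n = C_f(d − h_f/2) + (T − C_f)(d − a_w/2) = 272.7 × (20.2 − 1.85) + 312.3 × (20.2 − 4.343) = 5004.0 + 4952.1 = 9956.1 kip·in.
M_n = 9956.1/12 = 829.68 kip·ft.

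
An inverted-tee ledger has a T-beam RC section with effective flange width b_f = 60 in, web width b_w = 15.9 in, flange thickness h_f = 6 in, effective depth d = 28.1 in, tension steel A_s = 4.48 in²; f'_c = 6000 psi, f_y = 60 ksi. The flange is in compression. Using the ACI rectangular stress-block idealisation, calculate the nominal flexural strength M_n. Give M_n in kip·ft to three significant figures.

M_n ≈ 620 kip·ft

Tension: T = A_s f_y = 4.48 × 60 = 268.8 kips.
Try a within the flange: a = T/(0.85 f'_c b_f) = 268.8/(0.85 × 6 × 60) = 0.878 in.
Since a = 0.878 ≤ h_f = 6 in, the stress block lies entirely in the flange; analyse as a rectangular beam of width b_f.
M_n = T(d − a/2) = 268.8 × (28.1 − 0.439) = 7435.3 kip·in.
M_n = 7435.3/12 = 619.61 kip·ft.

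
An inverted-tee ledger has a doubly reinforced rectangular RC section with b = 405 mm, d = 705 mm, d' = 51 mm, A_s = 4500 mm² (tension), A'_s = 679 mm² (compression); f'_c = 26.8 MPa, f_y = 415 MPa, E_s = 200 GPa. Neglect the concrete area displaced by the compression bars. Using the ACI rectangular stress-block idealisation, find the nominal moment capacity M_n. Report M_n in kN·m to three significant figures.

M_n ≈ 1170 kN·m

Assume both tension and compression steel yield.
Net tension couple steel: A_s − A'_s = 3821 mm².
a = (A_s − A'_s) f_y / (0.85 f'_c b) = 1585715/(0.85 × 26.8 × 405) = 171.88 mm.
c = a/β₁ = 171.88/0.85 = 202.21 mm; ε'_s = 0.003(c − d')/c = 0.0022 ≥ f_y/E_s = 0.0021, so compression steel does yield.
M_n = (A_s − A'_s) f_y (d − a/2) + A'_s f_y (d − d') = [1585715 × (705 − 85.94) + 281785 × (705 − 51)] × 10⁻⁶ = 981.65 + 184.29 = 1165.94 kN·m.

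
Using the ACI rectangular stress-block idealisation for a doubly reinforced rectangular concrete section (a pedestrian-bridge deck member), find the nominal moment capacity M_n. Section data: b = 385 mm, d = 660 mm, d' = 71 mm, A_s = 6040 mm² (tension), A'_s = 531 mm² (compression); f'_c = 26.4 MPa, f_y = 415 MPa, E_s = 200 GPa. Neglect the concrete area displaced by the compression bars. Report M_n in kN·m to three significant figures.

M_n ≈ 1340 kN·m

Assume both tension and compression steel yield.
Net tension couple steel: A_s − A'_s = 5509 mm².
a = (A_s − A'_s) f_y / (0.85 f'_c b) = 2286235/(0.85 × 26.4 × 385) = 264.63 mm.
c = a/β₁ = 264.63/0.85 = 311.33 mm; ε'_s = 0.003(c − d')/c = 0.0023 ≥ f_y/E_s = 0.0021, so compression steel does yield.
M_n = (A_s − A'_s) f_y (d − a/2) + A'_s f_y (d − d') = [2286235 × (660 − 132.315) + 220365 × (660 − 71)] × 10⁻⁶ = 1206.41 + 129.79 = 1336.20 kN·m.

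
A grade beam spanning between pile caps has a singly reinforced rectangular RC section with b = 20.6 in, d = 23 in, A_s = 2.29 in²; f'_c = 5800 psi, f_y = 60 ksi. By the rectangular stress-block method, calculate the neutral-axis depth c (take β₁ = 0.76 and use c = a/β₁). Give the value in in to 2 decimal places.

T = A_s f_y = 2.29 × 60 = 137.4 kips.
a = T/(0.85 f'_c b) = 137.4/(0.85 × 5.8 × 20.6) = 1.3529 in.
With β₁ = 0.76, c = a/β₁ = 1.3529/0.76 = 1.78 in.

c ≈ 1.78 in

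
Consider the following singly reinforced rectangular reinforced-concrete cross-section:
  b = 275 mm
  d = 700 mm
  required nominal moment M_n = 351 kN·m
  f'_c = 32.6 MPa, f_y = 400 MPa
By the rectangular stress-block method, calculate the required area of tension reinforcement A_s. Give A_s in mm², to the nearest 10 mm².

With M_n = 0.85 f'_c a b (d − a/2), solve the quadratic for a:
a = d − √(d² − 2M_n/(0.85 f'_c b)) = 700 − √(700² − 2 × 351×10⁶/(0.85 × 32.6 × 275)) = 69.23 mm.
A_s = 0.85 f'_c a b / f_y = 0.85 × 32.6 × 69.23 × 275 / 400 = 1318.9 mm².

A_s ≈ 1320 mm²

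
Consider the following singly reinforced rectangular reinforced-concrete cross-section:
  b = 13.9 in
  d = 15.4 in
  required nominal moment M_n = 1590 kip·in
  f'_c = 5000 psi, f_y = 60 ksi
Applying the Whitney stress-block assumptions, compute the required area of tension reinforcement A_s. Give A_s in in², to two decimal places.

A_s ≈ 1.83 in²

From M_n = 0.85 f'_c a b (d − a/2):
a = d − √(d² − 2M_n/(0.85 f'_c b)) = 15.4 − √(15.4² − 2 × 1590/(0.85 × 5 × 13.9)) = 1.860 in.
A_s = 0.85 f'_c a b / f_y = 0.85 × 5 × 1.860 × 13.9 / 60 = 1.831 in².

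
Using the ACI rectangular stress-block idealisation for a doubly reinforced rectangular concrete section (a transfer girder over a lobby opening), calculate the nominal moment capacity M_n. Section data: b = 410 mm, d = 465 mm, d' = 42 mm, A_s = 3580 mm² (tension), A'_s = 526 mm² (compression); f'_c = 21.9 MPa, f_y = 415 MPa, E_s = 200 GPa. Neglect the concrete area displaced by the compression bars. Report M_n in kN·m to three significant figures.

Assume both tension and compression steel yield.
Net tension couple steel: A_s − A'_s = 3054 mm².
a = (A_s − A'_s) f_y / (0.85 f'_c b) = 1267410/(0.85 × 21.9 × 410) = 166.06 mm.
c = a/β₁ = 166.06/0.85 = 195.36 mm; ε'_s = 0.003(c − d')/c = 0.0024 ≥ f_y/E_s = 0.0021, so compression steel does yield.
M_n = (A_s − A'_s) f_y (d − a/2) + A'_s f_y (d − d') = [1267410 × (465 − 83.03) + 218290 × (465 − 42)] × 10⁻⁶ = 484.11 + 92.34 = 576.45 kN·m.

M_n ≈ 576 kN·m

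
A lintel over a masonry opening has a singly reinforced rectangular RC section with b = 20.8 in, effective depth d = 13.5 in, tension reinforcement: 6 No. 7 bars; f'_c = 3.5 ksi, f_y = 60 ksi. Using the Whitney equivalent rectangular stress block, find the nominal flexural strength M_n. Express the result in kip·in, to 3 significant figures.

M_n ≈ 2540 kip·in

A_s = 6 × 0.6 = 3.6 in².
T = A_s f_y = 3.6 × 60 = 216 kips.
a = T/(0.85 f'_c b) = 216/(0.85 × 3.5 × 20.8) = 3.491 in.
M_n = T(d − a/2) = 216 × (13.5 − 1.7455) = 2539.0 kip·in.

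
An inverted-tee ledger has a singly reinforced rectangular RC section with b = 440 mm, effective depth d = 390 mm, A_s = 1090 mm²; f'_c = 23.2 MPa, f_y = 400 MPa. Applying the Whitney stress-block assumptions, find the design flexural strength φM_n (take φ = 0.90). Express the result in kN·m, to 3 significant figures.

T = A_s f_y = 1090 × 400 = 436000 N = 436 kN.
From C = T: a = T/(0.85 f'_c b) = 436000/(0.85 × 23.2 × 440) = 50.25 mm.
M_n = T(d − a/2) = 436 kN × (390 − 25.125) mm = 159.09 kN·m.
φM_n = 0.90 × 159.09 = 143.18 kN·m.

φM_n ≈ 143 kN·m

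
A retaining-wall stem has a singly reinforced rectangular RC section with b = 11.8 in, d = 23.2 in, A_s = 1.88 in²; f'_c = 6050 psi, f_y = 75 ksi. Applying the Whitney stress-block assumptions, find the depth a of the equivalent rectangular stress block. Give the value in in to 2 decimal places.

T = A_s f_y = 1.88 × 75 = 141 kips.
a = T/(0.85 f'_c b) = 141/(0.85 × 6.05 × 11.8) = 2.32 in.

a ≈ 2.32 in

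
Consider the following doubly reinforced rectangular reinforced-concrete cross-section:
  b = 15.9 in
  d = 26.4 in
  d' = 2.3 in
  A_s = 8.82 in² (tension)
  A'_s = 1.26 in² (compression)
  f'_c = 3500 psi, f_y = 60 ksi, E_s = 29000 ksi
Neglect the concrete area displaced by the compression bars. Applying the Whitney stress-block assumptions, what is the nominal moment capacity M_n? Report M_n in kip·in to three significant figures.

M_n ≈ 11600 kip·in

Assume both steels yield.
a = (A_s − A'_s) f_y/(0.85 f'_c b) = (8.82 − 1.26) × 60/(0.85 × 3.5 × 15.9) = 9.589 in.
c = a/β₁ = 9.589/0.85 = 11.281 in; ε'_s = 0.003(c − d')/c = 0.0024 ≥ ε_y = 0.0021, so the compression steel yields.
M_n = (A_s − A'_s) f_y (d − a/2) + A'_s f_y (d − d') = 453.6 × (26.4 − 4.7945) + 75.6 × (26.4 − 2.3) = 9800.3 + 1822.0 = 11622.3 kip·in.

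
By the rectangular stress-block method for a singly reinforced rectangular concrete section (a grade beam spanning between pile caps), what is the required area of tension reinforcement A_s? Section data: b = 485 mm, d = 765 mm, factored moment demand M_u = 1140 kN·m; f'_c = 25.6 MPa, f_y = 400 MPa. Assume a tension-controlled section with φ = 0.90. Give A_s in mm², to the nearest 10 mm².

M_n = M_u/φ = 1140/0.90 = 1266.67 kN·m.
With M_n = 0.85 f'_c a b (d − a/2), solve the quadratic for a:
a = d − √(d² − 2M_n/(0.85 f'_c b)) = 765 − √(765² − 2 × 1266.67×10⁶/(0.85 × 25.6 × 485)) = 177.48 mm.
A_s = 0.85 f'_c a b / f_y = 0.85 × 25.6 × 177.48 × 485 / 400 = 4682.6 mm².

A_s ≈ 4680 mm²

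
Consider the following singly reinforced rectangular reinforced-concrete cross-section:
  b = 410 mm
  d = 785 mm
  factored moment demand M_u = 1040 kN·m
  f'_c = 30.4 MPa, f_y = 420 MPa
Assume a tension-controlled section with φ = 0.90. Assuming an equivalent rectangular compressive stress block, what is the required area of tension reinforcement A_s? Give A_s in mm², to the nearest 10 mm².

M_n = M_u/φ = 1040/0.90 = 1155.56 kN·m.
With M_n = 0.85 f'_c a b (d − a/2), solve the quadratic for a:
a = d − √(d² − 2M_n/(0.85 f'_c b)) = 785 − √(785² − 2 × 1155.56×10⁶/(0.85 × 30.4 × 410)) = 154.06 mm.
A_s = 0.85 f'_c a b / f_y = 0.85 × 30.4 × 154.06 × 410 / 420 = 3886.1 mm².

A_s ≈ 3890 mm²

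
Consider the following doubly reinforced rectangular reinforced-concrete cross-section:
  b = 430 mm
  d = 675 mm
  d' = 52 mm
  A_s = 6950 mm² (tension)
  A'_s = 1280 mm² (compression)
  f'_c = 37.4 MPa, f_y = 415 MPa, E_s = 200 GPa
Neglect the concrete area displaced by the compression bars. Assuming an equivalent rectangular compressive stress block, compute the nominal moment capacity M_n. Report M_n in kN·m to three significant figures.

Assume both tension and compression steel yield.
Net tension couple steel: A_s − A'_s = 5670 mm².
a = (A_s − A'_s) f_y / (0.85 f'_c b) = 2353050/(0.85 × 37.4 × 430) = 172.14 mm.
c = a/β₁ = 172.14/0.783 = 219.85 mm; ε'_s = 0.003(c − d')/c = 0.0023 ≥ f_y/E_s = 0.0021, so compression steel does yield.
M_n = (A_s − A'_s) f_y (d − a/2) + A'_s f_y (d − d') = [2353050 × (675 − 86.07) + 531200 × (675 − 52)] × 10⁻⁶ = 1385.78 + 330.94 = 1716.72 kN·m.

M_n ≈ 1720 kN·m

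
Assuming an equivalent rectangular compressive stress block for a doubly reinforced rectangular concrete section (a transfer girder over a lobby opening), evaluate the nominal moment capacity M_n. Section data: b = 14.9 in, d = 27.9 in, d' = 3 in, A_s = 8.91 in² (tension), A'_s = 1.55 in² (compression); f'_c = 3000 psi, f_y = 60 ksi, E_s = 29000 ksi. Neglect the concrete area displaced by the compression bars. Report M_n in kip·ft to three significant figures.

M_n ≈ 1010 kip·ft

Assume both steels yield.
a = (A_s − A'_s) f_y/(0.85 f'_c b) = (8.91 − 1.55) × 60/(0.85 × 3 × 14.9) = 11.623 in.
c = a/β₁ = 11.623/0.85 = 13.674 in; ε'_s = 0.003(c − d')/c = 0.0023 ≥ ε_y = 0.0021, so the compression steel yields.
M_n = (A_s − A'_s) f_y (d − a/2) + A'_s f_y (d − d') = 441.6 × (27.9 − 5.8115) + 93 × (27.9 − 3) = 9754.3 + 2315.7 = 12070.0 kip·in = 12070.0/12 = 1005.83 kip·ft.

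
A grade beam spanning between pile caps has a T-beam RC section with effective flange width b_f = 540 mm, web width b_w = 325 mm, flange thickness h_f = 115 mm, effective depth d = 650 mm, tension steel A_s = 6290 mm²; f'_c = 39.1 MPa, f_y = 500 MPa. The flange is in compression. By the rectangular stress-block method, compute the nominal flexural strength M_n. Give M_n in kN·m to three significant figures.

M_n ≈ 1750 kN·m

Tension: T = A_s f_y = 6290 × 500 = 3145000 N.
Try a within the flange: a = T/(0.85 f'_c b_f) = 3145000/(0.85 × 39.1 × 540) = 175.24 mm.
a = 175.24 > h_f = 115 mm: the block extends into the web. Split into flange-overhang and web parts.
C_f = 0.85 f'_c (b_f − b_w) h_f = 0.85 × 39.1 × (540 − 325) × 115 = 821735 N.
Remaining web compression depth: a_w = (T − C_f)/(0.85 f'_c b_w) = (3145000 − 821735)/(0.85 × 39.1 × 325) = 215.09 mm.
M_n = C_f(d − h_f/2) + (T − C_f)(d − a_w/2) = 821735 × (650 − 57.5) + 2323265 × (650 − 107.545) = 486.88 + 1260.27 = 1747.15 × 10⁶ N·mm.
M_n = 1747.15 kN·m.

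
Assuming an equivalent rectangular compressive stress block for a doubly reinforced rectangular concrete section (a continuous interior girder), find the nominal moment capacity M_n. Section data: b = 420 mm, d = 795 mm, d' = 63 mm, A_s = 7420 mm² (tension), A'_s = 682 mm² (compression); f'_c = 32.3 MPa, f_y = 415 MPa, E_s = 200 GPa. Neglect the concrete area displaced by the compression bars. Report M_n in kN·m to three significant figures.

Assume both tension and compression steel yield.
Net tension couple steel: A_s − A'_s = 6738 mm².
a = (A_s − A'_s) f_y / (0.85 f'_c b) = 2796270/(0.85 × 32.3 × 420) = 242.50 mm.
c = a/β₁ = 242.50/0.819 = 296.09 mm; ε'_s = 0.003(c − d')/c = 0.0024 ≥ f_y/E_s = 0.0021, so compression steel does yield.
M_n = (A_s − A'_s) f_y (d − a/2) + A'_s f_y (d − d') = [2796270 × (795 − 121.25) + 283030 × (795 − 63)] × 10⁻⁶ = 1883.99 + 207.18 = 2091.17 kN·m.

M_n ≈ 2090 kN·m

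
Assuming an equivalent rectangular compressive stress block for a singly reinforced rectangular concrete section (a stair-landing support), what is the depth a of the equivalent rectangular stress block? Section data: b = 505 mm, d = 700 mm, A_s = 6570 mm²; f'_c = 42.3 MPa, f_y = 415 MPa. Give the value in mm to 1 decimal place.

a ≈ 150.2 mm

T = A_s f_y = 6570 × 415 = 2726550 N = 2726.55 kN.
Setting C = 0.85 f'_c a b equal to T: a = 2726550/(0.85 × 42.3 × 505) = 150.2 mm.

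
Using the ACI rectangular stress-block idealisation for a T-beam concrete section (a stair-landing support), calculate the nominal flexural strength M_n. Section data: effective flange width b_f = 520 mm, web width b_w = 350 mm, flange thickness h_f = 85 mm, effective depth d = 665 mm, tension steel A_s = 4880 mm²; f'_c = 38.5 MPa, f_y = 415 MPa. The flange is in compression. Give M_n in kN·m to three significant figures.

M_n ≈ 1220 kN·m

Tension: T = A_s f_y = 4880 × 415 = 2025200 N.
Try a within the flange: a = T/(0.85 f'_c b_f) = 2025200/(0.85 × 38.5 × 520) = 119.01 mm.
a = 119.01 > h_f = 85 mm: the block extends into the web. Split into flange-overhang and web parts.
C_f = 0.85 f'_c (b_f − b_w) h_f = 0.85 × 38.5 × (520 − 350) × 85 = 472876 N.
Remaining web compression depth: a_w = (T − C_f)/(0.85 f'_c b_w) = (2025200 − 472876)/(0.85 × 38.5 × 350) = 135.53 mm.
M_n = C_f(d − h_f/2) + (T − C_f)(d − a_w/2) = 472876 × (665 − 42.5) + 1552324 × (665 − 67.765) = 294.37 + 927.10 = 1221.47 × 10⁶ N·mm.
M_n = 1221.47 kN·m.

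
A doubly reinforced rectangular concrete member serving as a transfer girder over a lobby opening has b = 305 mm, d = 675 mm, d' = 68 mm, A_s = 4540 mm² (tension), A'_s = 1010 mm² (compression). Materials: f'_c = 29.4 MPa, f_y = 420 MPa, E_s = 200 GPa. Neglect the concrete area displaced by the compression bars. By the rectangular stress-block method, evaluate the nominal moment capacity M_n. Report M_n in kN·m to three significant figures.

M_n ≈ 1110 kN·m

Assume both tension and compression steel yield.
Net tension couple steel: A_s − A'_s = 3530 mm².
a = (A_s − A'_s) f_y / (0.85 f'_c b) = 1482600/(0.85 × 29.4 × 305) = 194.52 mm.
c = a/β₁ = 194.52/0.84 = 231.57 mm; ε'_s = 0.003(c − d')/c = 0.0021 ≥ f_y/E_s = 0.0021, so compression steel does yield.
M_n = (A_s − A'_s) f_y (d − a/2) + A'_s f_y (d − d') = [1482600 × (675 − 97.26) + 424200 × (675 − 68)] × 10⁻⁶ = 856.56 + 257.49 = 1114.05 kN·m.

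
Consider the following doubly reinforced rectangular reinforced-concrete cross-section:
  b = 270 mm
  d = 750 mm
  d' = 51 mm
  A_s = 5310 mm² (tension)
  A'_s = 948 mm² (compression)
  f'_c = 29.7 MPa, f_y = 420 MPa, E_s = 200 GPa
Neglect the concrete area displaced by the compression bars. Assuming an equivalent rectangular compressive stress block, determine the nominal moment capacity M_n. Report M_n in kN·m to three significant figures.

Assume both tension and compression steel yield.
Net tension couple steel: A_s − A'_s = 4362 mm².
a = (A_s − A'_s) f_y / (0.85 f'_c b) = 1832040/(0.85 × 29.7 × 270) = 268.78 mm.
c = a/β₁ = 268.78/0.838 = 320.74 mm; ε'_s = 0.003(c − d')/c = 0.0025 ≥ f_y/E_s = 0.0021, so compression steel does yield.
M_n = (A_s − A'_s) f_y (d − a/2) + A'_s f_y (d − d') = [1832040 × (750 − 134.39) + 398160 × (750 − 51)] × 10⁻⁶ = 1127.82 + 278.31 = 1406.13 kN·m.

M_n ≈ 1410 kN·m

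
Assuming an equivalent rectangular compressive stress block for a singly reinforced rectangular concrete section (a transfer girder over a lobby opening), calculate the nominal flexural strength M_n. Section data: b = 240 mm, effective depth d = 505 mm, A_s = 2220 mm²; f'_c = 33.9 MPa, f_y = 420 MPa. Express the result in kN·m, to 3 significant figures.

M_n ≈ 408 kN·m

T = A_s f_y = 2220 × 420 = 932400 N = 932.4 kN.
From C = T: a = T/(0.85 f'_c b) = 932400/(0.85 × 33.9 × 240) = 134.83 mm.
M_n = T(d − a/2) = 932.4 kN × (505 − 67.415) mm = 408.00 kN·m.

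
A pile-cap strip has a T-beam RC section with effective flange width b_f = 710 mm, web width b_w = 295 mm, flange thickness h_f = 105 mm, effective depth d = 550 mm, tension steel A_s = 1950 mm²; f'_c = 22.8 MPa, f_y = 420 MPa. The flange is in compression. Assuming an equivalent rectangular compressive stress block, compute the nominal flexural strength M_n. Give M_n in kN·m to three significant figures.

M_n ≈ 426 kN·m

Tension: T = A_s f_y = 1950 × 420 = 819000 N.
Try a within the flange: a = T/(0.85 f'_c b_f) = 819000/(0.85 × 22.8 × 710) = 59.52 mm.
Since a = 59.52 ≤ h_f = 105 mm, the stress block lies entirely in the flange; analyse as a rectangular beam of width b_f.
M_n = T(d − a/2) = 819000 × (550 − 29.76) = 426.08 × 10⁶ N·mm.
M_n = 426.08 kN·m.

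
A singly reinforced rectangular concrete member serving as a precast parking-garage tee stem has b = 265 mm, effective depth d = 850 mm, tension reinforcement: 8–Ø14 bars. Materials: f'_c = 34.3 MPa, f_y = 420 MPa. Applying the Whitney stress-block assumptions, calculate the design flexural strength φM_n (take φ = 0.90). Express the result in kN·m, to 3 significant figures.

A_s = 8 × 154 = 1232 mm².
T = A_s f_y = 1232 × 420 = 517440 N = 517.44 kN.
From C = T: a = T/(0.85 f'_c b) = 517440/(0.85 × 34.3 × 265) = 66.97 mm.
M_n = T(d − a/2) = 517.44 kN × (850 − 33.485) mm = 422.50 kN·m.
φM_n = 0.90 × 422.50 = 380.25 kN·m.

φM_n ≈ 380 kN·m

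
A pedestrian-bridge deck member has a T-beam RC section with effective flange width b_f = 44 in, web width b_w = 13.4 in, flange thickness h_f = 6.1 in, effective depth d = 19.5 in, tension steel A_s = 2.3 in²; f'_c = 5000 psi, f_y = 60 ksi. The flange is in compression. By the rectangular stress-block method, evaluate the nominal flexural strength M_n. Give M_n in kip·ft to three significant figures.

Tension: T = A_s f_y = 2.3 × 60 = 138 kips.
Try a within the flange: a = T/(0.85 f'_c b_f) = 138/(0.85 × 5 × 44) = 0.738 in.
Since a = 0.738 ≤ h_f = 6.1 in, the stress block lies entirely in the flange; analyse as a rectangular beam of width b_f.
M_n = T(d − a/2) = 138 × (19.5 − 0.369) = 2640.1 kip·in.
M_n = 2640.1/12 = 220.01 kip·ft.

M_n ≈ 220 kip·ft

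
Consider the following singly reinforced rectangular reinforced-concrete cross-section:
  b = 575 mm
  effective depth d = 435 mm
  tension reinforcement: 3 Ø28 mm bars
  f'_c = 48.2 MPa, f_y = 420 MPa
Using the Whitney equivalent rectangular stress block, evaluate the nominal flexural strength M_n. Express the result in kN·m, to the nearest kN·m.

A_s = 3 × 616 = 1848 mm².
T = A_s f_y = 1848 × 420 = 776160 N = 776.16 kN.
From C = T: a = T/(0.85 f'_c b) = 776160/(0.85 × 48.2 × 575) = 32.95 mm.
M_n = T(d − a/2) = 776.16 kN × (435 − 16.475) mm = 324.84 kN·m.

M_n ≈ 325 kN·m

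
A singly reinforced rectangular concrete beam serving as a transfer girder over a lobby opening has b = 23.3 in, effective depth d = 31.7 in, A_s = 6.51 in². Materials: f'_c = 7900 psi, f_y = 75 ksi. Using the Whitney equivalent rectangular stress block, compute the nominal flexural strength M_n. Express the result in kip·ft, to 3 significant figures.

T = A_s f_y = 6.51 × 75 = 488.25 kips.
a = T/(0.85 f'_c b) = 488.25/(0.85 × 7.9 × 23.3) = 3.121 in.
M_n = T(d − a/2) = 488.25 × (31.7 − 1.5605) = 14715.6 kip·in = 14715.6/12 = 1226.30 kip·ft.

M_n ≈ 1230 kip·ft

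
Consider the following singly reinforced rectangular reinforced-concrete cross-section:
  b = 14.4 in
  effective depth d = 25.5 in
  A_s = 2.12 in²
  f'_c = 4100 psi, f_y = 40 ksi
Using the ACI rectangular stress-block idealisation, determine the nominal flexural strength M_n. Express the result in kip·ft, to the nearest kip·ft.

M_n ≈ 174 kip·ft

T = A_s f_y = 2.12 × 40 = 84.8 kips.
a = T/(0.85 f'_c b) = 84.8/(0.85 × 4.1 × 14.4) = 1.690 in.
M_n = T(d − a/2) = 84.8 × (25.5 − 0.845) = 2090.7 kip·in = 2090.7/12 = 174.23 kip·ft.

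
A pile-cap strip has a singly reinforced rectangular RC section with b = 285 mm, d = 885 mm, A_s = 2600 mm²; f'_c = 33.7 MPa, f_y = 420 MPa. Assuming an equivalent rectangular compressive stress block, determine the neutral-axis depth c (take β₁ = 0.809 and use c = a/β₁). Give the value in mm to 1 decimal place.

c ≈ 165.3 mm

T = A_s f_y = 2600 × 420 = 1092000 N = 1092 kN.
Setting C = 0.85 f'_c a b equal to T: a = 1092000/(0.85 × 33.7 × 285) = 133.761 mm.
With β₁ = 0.809, c = a/β₁ = 133.761/0.809 = 165.3 mm.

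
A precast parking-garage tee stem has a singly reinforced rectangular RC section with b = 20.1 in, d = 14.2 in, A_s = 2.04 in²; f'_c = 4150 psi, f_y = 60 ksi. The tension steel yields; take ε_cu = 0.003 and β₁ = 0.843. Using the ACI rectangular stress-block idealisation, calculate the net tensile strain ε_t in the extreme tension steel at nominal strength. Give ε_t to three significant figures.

ε_t ≈ 0.0178

a = A_s f_y/(0.85 f'_c b) = 1.726 in.
β₁ = 0.843, so c = a/β₁ = 1.726/0.843 = 2.047 in.
From the linear strain diagram with ε_cu = 0.003: ε_t = 0.003 (d − c)/c = 0.003 × (14.2 − 2.047)/2.047 = 0.0178.
Since ε_t ≥ 0.005, the section is tension-controlled.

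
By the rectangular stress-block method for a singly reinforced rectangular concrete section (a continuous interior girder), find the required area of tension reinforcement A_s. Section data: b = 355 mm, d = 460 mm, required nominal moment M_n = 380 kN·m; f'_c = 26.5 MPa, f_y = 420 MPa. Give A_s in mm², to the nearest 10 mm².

With M_n = 0.85 f'_c a b (d − a/2), solve the quadratic for a:
a = d − √(d² − 2M_n/(0.85 f'_c b)) = 460 − √(460² − 2 × 380×10⁶/(0.85 × 26.5 × 355)) = 118.60 mm.
A_s = 0.85 f'_c a b / f_y = 0.85 × 26.5 × 118.60 × 355 / 420 = 2258.0 mm².

A_s ≈ 2260 mm²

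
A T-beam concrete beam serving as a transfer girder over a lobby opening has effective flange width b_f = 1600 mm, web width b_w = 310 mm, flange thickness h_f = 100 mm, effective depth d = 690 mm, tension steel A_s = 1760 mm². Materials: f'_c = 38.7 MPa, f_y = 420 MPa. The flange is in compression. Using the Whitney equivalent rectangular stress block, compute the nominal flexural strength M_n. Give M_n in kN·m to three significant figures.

M_n ≈ 505 kN·m

Tension: T = A_s f_y = 1760 × 420 = 739200 N.
Try a within the flange: a = T/(0.85 f'_c b_f) = 739200/(0.85 × 38.7 × 1600) = 14.04 mm.
Since a = 14.04 ≤ h_f = 100 mm, the stress block lies entirely in the flange; analyse as a rectangular beam of width b_f.
M_n = T(d − a/2) = 739200 × (690 − 7.02) = 504.86 × 10⁶ N·mm.
M_n = 504.86 kN·m.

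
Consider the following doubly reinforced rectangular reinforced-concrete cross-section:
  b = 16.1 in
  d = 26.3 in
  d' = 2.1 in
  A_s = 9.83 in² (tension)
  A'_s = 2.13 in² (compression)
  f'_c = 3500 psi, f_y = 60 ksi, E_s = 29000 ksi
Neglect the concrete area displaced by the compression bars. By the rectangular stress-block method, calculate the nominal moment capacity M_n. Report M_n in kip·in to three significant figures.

Assume both steels yield.
a = (A_s − A'_s) f_y/(0.85 f'_c b) = (9.83 − 2.13) × 60/(0.85 × 3.5 × 16.1) = 9.646 in.
c = a/β₁ = 9.646/0.85 = 11.348 in; ε'_s = 0.003(c − d')/c = 0.0024 ≥ ε_y = 0.0021, so the compression steel yields.
M_n = (A_s − A'_s) f_y (d − a/2) + A'_s f_y (d − d') = 462 × (26.3 − 4.823) + 127.8 × (26.3 − 2.1) = 9922.4 + 3092.8 = 13015.2 kip·in.

M_n ≈ 13000 kip·in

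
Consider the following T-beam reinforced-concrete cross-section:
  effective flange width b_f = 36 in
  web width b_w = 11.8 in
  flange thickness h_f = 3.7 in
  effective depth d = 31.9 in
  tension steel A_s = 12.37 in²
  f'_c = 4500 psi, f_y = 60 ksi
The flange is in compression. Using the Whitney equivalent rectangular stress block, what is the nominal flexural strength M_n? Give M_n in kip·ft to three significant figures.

M_n ≈ 1770 kip·ft

Tension: T = A_s f_y = 12.37 × 60 = 742.2 kips.
Try a within the flange: a = T/(0.85 f'_c b_f) = 742.2/(0.85 × 4.5 × 36) = 5.390 in.
a = 5.390 > h_f = 3.7 in: the block extends into the web. Split into flange-overhang and web parts.
C_f = 0.85 f'_c (b_f − b_w) h_f = 0.85 × 4.5 × (36 − 11.8) × 3.7 = 342.5 kips.
Remaining web compression depth: a_w = (T − C_f)/(0.85 f'_c b_w) = (742.2 − 342.5)/(0.85 × 4.5 × 11.8) = 8.856 in.
M_n = C_f(d − h_f/2) + (T − C_f)(d − a_w/2) = 342.5 × (31.9 − 1.85) + 399.7 × (31.9 − 4.428) = 10292.1 + 10980.6 = 21272.7 kip·in.
M_n = 21272.7/12 = 1772.73 kip·ft.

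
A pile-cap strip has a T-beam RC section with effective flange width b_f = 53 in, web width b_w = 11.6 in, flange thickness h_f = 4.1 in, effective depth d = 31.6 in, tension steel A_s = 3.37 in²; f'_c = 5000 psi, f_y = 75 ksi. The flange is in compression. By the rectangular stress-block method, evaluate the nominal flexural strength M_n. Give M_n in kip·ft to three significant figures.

Tension: T = A_s f_y = 3.37 × 75 = 252.75 kips.
Try a within the flange: a = T/(0.85 f'_c b_f) = 252.75/(0.85 × 5 × 53) = 1.122 in.
Since a = 1.122 ≤ h_f = 4.1 in, the stress block lies entirely in the flange; analyse as a rectangular beam of width b_f.
M_n = T(d − a/2) = 252.75 × (31.6 − 0.561) = 7845.1 kip·in.
M_n = 7845.1/12 = 653.76 kip·ft.

M_n ≈ 654 kip·ft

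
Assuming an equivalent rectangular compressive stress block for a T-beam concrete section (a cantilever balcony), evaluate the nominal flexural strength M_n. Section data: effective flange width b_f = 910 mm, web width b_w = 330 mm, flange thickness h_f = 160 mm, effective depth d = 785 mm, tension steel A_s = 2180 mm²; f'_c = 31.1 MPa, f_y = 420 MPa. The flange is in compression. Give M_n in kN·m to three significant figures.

Tension: T = A_s f_y = 2180 × 420 = 915600 N.
Try a within the flange: a = T/(0.85 f'_c b_f) = 915600/(0.85 × 31.1 × 910) = 38.06 mm.
Since a = 38.06 ≤ h_f = 160 mm, the stress block lies entirely in the flange; analyse as a rectangular beam of width b_f.
M_n = T(d − a/2) = 915600 × (785 − 19.03) = 701.32 × 10⁶ N·mm.
M_n = 701.32 kN·m.

M_n ≈ 701 kN·m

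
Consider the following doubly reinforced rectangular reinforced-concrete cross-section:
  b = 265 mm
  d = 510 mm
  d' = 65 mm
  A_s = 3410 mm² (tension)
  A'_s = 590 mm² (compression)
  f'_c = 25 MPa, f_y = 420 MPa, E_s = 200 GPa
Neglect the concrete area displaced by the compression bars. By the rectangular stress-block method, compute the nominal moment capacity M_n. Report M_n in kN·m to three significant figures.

Assume both tension and compression steel yield.
Net tension couple steel: A_s − A'_s = 2820 mm².
a = (A_s − A'_s) f_y / (0.85 f'_c b) = 1184400/(0.85 × 25 × 265) = 210.33 mm.
c = a/β₁ = 210.33/0.85 = 247.45 mm; ε'_s = 0.003(c − d')/c = 0.0022 ≥ f_y/E_s = 0.0021, so compression steel does yield.
M_n = (A_s − A'_s) f_y (d − a/2) + A'_s f_y (d − d') = [1184400 × (510 − 105.165) + 247800 × (510 − 65)] × 10⁻⁶ = 479.49 + 110.27 = 589.76 kN·m.

M_n ≈ 590 kN·m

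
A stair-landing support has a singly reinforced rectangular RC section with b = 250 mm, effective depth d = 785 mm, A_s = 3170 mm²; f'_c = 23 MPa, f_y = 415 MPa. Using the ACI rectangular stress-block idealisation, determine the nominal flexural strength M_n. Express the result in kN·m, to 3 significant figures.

T = A_s f_y = 3170 × 415 = 1315550 N = 1315.55 kN.
From C = T: a = T/(0.85 f'_c b) = 1315550/(0.85 × 23 × 250) = 269.17 mm.
M_n = T(d − a/2) = 1315.55 kN × (785 − 134.585) mm = 855.65 kN·m.

M_n ≈ 856 kN·m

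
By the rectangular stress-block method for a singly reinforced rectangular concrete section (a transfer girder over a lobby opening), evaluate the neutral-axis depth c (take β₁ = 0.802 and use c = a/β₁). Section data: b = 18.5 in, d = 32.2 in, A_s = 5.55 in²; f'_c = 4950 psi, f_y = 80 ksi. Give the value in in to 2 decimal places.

c ≈ 7.11 in

T = A_s f_y = 5.55 × 80 = 444 kips.
a = T/(0.85 f'_c b) = 444/(0.85 × 4.95 × 18.5) = 5.7041 in.
With β₁ = 0.802, c = a/β₁ = 5.7041/0.802 = 7.11 in.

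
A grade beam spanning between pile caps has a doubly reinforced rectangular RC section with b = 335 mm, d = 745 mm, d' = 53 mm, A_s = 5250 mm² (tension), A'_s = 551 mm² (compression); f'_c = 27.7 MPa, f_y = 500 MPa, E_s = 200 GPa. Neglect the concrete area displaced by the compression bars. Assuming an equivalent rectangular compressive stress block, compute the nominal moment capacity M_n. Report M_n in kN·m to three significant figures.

Assume both tension and compression steel yield.
Net tension couple steel: A_s − A'_s = 4699 mm².
a = (A_s − A'_s) f_y / (0.85 f'_c b) = 2349500/(0.85 × 27.7 × 335) = 297.87 mm.
c = a/β₁ = 297.87/0.85 = 350.44 mm; ε'_s = 0.003(c − d')/c = 0.0025 ≥ f_y/E_s = 0.0025, so compression steel does yield.
M_n = (A_s − A'_s) f_y (d − a/2) + A'_s f_y (d − d') = [2349500 × (745 − 148.935) + 275500 × (745 − 53)] × 10⁻⁶ = 1400.45 + 190.65 = 1591.10 kN·m.

M_n ≈ 1590 kN·m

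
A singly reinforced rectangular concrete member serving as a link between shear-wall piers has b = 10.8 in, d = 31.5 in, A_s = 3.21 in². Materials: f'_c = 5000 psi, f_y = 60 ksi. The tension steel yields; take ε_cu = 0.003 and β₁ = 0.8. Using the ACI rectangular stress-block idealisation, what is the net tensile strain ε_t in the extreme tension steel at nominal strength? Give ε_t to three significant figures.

a = A_s f_y/(0.85 f'_c b) = 4.196 in.
β₁ = 0.8, so c = a/β₁ = 4.196/0.8 = 5.245 in.
From the linear strain diagram with ε_cu = 0.003: ε_t = 0.003 (d − c)/c = 0.003 × (31.5 − 5.245)/5.245 = 0.0150.
Since ε_t ≥ 0.005, the section is tension-controlled.

ε_t ≈ 0.0150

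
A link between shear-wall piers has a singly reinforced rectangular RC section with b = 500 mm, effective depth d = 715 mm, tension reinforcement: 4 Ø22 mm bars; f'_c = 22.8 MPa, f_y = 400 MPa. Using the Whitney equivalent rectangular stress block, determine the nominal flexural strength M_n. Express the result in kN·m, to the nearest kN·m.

A_s = 4 × 380 = 1520 mm².
T = A_s f_y = 1520 × 400 = 608000 N = 608 kN.
From C = T: a = T/(0.85 f'_c b) = 608000/(0.85 × 22.8 × 500) = 62.75 mm.
M_n = T(d − a/2) = 608 kN × (715 − 31.375) mm = 415.64 kN·m.

M_n ≈ 416 kN·m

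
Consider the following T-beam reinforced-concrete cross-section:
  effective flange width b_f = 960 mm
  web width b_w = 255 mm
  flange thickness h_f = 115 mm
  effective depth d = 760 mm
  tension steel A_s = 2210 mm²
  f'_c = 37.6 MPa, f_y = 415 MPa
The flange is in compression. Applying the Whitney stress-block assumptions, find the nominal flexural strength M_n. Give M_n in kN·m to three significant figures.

Tension: T = A_s f_y = 2210 × 415 = 917150 N.
Try a within the flange: a = T/(0.85 f'_c b_f) = 917150/(0.85 × 37.6 × 960) = 29.89 mm.
Since a = 29.89 ≤ h_f = 115 mm, the stress block lies entirely in the flange; analyse as a rectangular beam of width b_f.
M_n = T(d − a/2) = 917150 × (760 − 14.945) = 683.33 × 10⁶ N·mm.
M_n = 683.33 kN·m.

M_n ≈ 683 kN·m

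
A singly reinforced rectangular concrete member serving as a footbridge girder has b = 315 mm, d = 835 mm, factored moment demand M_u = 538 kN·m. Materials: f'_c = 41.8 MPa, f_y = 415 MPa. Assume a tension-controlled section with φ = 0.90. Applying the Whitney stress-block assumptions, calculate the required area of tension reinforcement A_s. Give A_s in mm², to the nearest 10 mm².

M_n = M_u/φ = 538/0.90 = 597.778 kN·m.
With M_n = 0.85 f'_c a b (d − a/2), solve the quadratic for a:
a = d − √(d² − 2M_n/(0.85 f'_c b)) = 835 − √(835² − 2 × 597.778×10⁶/(0.85 × 41.8 × 315)) = 66.62 mm.
A_s = 0.85 f'_c a b / f_y = 0.85 × 41.8 × 66.62 × 315 / 415 = 1796.6 mm².

A_s ≈ 1800 mm²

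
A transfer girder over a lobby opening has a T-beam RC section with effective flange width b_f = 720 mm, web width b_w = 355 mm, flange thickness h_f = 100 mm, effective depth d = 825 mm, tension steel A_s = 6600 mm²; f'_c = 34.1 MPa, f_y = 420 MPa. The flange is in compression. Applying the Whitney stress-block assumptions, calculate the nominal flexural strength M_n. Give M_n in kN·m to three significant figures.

Tension: T = A_s f_y = 6600 × 420 = 2772000 N.
Try a within the flange: a = T/(0.85 f'_c b_f) = 2772000/(0.85 × 34.1 × 720) = 132.83 mm.
a = 132.83 > h_f = 100 mm: the block extends into the web. Split into flange-overhang and web parts.
C_f = 0.85 f'_c (b_f − b_w) h_f = 0.85 × 34.1 × (720 − 355) × 100 = 1057953 N.
Remaining web compression depth: a_w = (T − C_f)/(0.85 f'_c b_w) = (2772000 − 1057953)/(0.85 × 34.1 × 355) = 166.58 mm.
M_n = C_f(d − h_f/2) + (T − C_f)(d − a_w/2) = 1057953 × (825 − 50) + 1714047 × (825 − 83.29) = 819.91 + 1271.33 = 2091.24 × 10⁶ N·mm.
M_n = 2091.24 kN·m.

M_n ≈ 2090 kN·m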